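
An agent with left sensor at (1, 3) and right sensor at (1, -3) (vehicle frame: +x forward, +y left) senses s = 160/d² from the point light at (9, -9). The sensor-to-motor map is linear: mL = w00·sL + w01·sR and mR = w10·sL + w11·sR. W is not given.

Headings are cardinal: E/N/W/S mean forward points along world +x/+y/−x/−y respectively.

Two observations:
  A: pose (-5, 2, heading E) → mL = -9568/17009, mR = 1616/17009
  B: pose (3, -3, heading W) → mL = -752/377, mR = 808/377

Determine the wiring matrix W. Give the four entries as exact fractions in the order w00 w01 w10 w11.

-1/2 -1/2 1 -1/2

obs A: pose=(-5,2,E) → sL=32/73, sR=160/233, mL=-9568/17009, mR=1616/17009
obs B: pose=(3,-3,W) → sL=80/29, sR=16/13, mL=-752/377, mR=808/377
sensor matrix S = [[32/73, 160/233], [80/29, 16/13]]; det S = -8687616/6412393
solve [mL_A; mL_B] = S·[w00; w01] and [mR_A; mR_B] = S·[w10; w11]:
  w00 = -1/2, w01 = -1/2, w10 = 1, w11 = -1/2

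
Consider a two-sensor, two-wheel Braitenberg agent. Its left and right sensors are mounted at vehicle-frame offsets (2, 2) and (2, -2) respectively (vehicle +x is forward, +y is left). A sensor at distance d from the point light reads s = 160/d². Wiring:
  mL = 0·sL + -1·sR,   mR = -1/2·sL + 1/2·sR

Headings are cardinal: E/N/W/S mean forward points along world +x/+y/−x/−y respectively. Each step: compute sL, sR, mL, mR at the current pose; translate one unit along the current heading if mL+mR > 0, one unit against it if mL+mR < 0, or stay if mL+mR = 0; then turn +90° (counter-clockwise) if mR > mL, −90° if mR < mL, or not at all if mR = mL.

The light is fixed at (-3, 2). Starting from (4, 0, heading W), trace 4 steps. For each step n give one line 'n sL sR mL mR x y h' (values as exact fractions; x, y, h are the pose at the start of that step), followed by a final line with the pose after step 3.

n=0: pose=(4,0,W); sL=160/41, sR=32/5; mL=-32/5, mR=256/205; mL+mR=-1056/205 → advance -1; mR−mL=1568/205 → turn +1·90°
n=1: pose=(5,0,S); sL=40/29, sR=40/13; mL=-40/13, mR=320/377; mL+mR=-840/377 → advance -1; mR−mL=1480/377 → turn +1·90°
n=2: pose=(5,1,E); sL=160/101, sR=160/109; mL=-160/109, mR=-640/11009; mL+mR=-16800/11009 → advance -1; mR−mL=15520/11009 → turn +1·90°
n=3: pose=(4,1,N); sL=80/13, sR=80/41; mL=-80/41, mR=-1120/533; mL+mR=-2160/533 → advance -1; mR−mL=-80/533 → turn -1·90°

0 160/41 32/5 -32/5 256/205 4 0 W
1 40/29 40/13 -40/13 320/377 5 0 S
2 160/101 160/109 -160/109 -640/11009 5 1 E
3 80/13 80/41 -80/41 -1120/533 4 1 N
final 4 0 E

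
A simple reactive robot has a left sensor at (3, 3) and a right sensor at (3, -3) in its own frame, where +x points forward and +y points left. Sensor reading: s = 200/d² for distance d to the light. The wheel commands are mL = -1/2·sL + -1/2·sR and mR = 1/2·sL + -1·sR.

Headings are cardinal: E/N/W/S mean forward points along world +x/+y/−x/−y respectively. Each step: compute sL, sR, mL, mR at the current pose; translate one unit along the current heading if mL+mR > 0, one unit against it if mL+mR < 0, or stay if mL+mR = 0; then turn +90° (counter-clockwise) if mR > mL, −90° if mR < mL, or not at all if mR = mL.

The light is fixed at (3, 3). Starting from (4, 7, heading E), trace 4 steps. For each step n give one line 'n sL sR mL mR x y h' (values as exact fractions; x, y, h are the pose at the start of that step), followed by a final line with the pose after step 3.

0 40/13 200/17 -1640/221 -2260/221 4 7 E
1 20 20 -20 -10 3 7 S
2 200/73 200/13 -8600/949 -13300/949 3 8 E
3 25 10 -35/2 5/2 2 8 S
final 2 9 E

n=0: pose=(4,7,E); sL=40/13, sR=200/17; mL=-1640/221, mR=-2260/221; mL+mR=-300/17 → advance -1; mR−mL=-620/221 → turn -1·90°
n=1: pose=(3,7,S); sL=20, sR=20; mL=-20, mR=-10; mL+mR=-30 → advance -1; mR−mL=10 → turn +1·90°
n=2: pose=(3,8,E); sL=200/73, sR=200/13; mL=-8600/949, mR=-13300/949; mL+mR=-300/13 → advance -1; mR−mL=-4700/949 → turn -1·90°
n=3: pose=(2,8,S); sL=25, sR=10; mL=-35/2, mR=5/2; mL+mR=-15 → advance -1; mR−mL=20 → turn +1·90°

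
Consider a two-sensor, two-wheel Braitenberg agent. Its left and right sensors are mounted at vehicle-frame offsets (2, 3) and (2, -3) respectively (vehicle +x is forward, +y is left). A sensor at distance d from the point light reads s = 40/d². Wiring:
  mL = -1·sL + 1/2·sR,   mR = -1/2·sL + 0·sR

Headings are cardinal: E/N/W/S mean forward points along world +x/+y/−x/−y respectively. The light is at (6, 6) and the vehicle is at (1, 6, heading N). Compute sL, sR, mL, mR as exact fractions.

10/17 5 65/34 -5/17

left sensor world pos  = (-2, 8); dL² = 68
right sensor world pos = (4, 8); dR² = 8
sL = 40/68 = 10/17
sR = 40/8 = 5
mL = -1·sL + 1/2·sR = 65/34
mR = -1/2·sL + 0·sR = -5/17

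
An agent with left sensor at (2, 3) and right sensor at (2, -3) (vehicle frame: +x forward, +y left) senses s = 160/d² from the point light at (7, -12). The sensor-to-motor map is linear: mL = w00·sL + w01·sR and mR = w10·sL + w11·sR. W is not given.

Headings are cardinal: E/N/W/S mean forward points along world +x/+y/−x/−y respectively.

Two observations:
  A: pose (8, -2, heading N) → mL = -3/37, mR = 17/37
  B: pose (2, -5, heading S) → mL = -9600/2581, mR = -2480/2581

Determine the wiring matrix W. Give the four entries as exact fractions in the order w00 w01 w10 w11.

obs A: pose=(8,-2,N) → sL=40/37, sR=1, mL=-3/37, mR=17/37
obs B: pose=(2,-5,S) → sL=160/29, sR=160/89, mL=-9600/2581, mR=-2480/2581
sensor matrix S = [[40/37, 1], [160/29, 160/89]]; det S = -341280/95497
solve [mL_A; mL_B] = S·[w00; w01] and [mR_A; mR_B] = S·[w10; w11]:
  w00 = -1, w01 = 1, w10 = -1/2, w11 = 1

-1 1 -1/2 1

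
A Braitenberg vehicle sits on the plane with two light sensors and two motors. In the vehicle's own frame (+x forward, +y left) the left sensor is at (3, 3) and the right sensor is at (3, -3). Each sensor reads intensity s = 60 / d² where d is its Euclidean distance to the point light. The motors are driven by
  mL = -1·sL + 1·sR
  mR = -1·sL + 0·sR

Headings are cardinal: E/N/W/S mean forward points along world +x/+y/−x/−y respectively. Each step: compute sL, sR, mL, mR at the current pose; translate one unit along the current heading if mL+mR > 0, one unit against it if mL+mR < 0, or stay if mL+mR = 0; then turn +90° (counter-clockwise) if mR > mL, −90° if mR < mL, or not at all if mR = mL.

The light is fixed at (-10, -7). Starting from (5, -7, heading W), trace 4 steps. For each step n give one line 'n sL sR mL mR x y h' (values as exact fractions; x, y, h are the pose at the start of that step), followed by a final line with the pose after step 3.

0 20/51 20/51 0 -20/51 5 -7 W
1 30/89 6/37 -576/3293 -30/89 6 -7 N
2 12/73 60/377 -144/27521 -12/73 6 -8 E
3 3/17 3/8 27/136 -3/17 5 -8 S
final 5 -9 W

n=0: pose=(5,-7,W); sL=20/51, sR=20/51; mL=0, mR=-20/51; mL+mR=-20/51 → advance -1; mR−mL=-20/51 → turn -1·90°
n=1: pose=(6,-7,N); sL=30/89, sR=6/37; mL=-576/3293, mR=-30/89; mL+mR=-1686/3293 → advance -1; mR−mL=-6/37 → turn -1·90°
n=2: pose=(6,-8,E); sL=12/73, sR=60/377; mL=-144/27521, mR=-12/73; mL+mR=-4668/27521 → advance -1; mR−mL=-60/377 → turn -1·90°
n=3: pose=(5,-8,S); sL=3/17, sR=3/8; mL=27/136, mR=-3/17; mL+mR=3/136 → advance +1; mR−mL=-3/8 → turn -1·90°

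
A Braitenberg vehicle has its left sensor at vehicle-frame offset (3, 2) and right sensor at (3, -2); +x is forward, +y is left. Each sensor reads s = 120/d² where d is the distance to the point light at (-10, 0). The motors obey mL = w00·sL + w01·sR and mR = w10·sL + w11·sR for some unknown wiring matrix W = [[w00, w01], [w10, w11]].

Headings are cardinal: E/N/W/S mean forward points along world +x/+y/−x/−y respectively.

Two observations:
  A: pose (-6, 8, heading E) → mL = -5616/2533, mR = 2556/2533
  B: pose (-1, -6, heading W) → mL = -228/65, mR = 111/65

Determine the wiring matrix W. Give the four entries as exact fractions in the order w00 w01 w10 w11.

obs A: pose=(-6,8,E) → sL=120/149, sR=24/17, mL=-5616/2533, mR=2556/2533
obs B: pose=(-1,-6,W) → sL=6/5, sR=30/13, mL=-228/65, mR=111/65
sensor matrix S = [[120/149, 24/17], [6/5, 30/13]]; det S = 27072/164645
solve [mL_A; mL_B] = S·[w00; w01] and [mR_A; mR_B] = S·[w10; w11]:
  w00 = -1, w01 = -1, w10 = -1/2, w11 = 1

-1 -1 -1/2 1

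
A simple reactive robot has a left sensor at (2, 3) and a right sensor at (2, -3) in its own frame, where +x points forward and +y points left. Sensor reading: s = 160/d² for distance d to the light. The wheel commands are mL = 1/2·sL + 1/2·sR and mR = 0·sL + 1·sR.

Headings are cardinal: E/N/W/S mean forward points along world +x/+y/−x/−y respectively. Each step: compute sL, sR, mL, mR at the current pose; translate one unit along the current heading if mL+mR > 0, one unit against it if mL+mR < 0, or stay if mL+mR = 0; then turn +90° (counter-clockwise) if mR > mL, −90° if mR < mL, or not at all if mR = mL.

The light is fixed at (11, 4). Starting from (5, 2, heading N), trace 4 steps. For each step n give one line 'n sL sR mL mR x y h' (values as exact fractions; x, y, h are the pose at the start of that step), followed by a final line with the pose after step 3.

n=0: pose=(5,2,N); sL=160/81, sR=160/9; mL=800/81, mR=160/9; mL+mR=2240/81 → advance +1; mR−mL=640/81 → turn +1·90°
n=1: pose=(5,3,W); sL=2, sR=40/17; mL=37/17, mR=40/17; mL+mR=77/17 → advance +1; mR−mL=3/17 → turn +1·90°
n=2: pose=(4,3,S); sL=32/5, sR=160/109; mL=2144/545, mR=160/109; mL+mR=2944/545 → advance +1; mR−mL=-1344/545 → turn -1·90°
n=3: pose=(4,2,W); sL=80/53, sR=80/41; mL=3760/2173, mR=80/41; mL+mR=8000/2173 → advance +1; mR−mL=480/2173 → turn +1·90°

0 160/81 160/9 800/81 160/9 5 2 N
1 2 40/17 37/17 40/17 5 3 W
2 32/5 160/109 2144/545 160/109 4 3 S
3 80/53 80/41 3760/2173 80/41 4 2 W
final 3 2 S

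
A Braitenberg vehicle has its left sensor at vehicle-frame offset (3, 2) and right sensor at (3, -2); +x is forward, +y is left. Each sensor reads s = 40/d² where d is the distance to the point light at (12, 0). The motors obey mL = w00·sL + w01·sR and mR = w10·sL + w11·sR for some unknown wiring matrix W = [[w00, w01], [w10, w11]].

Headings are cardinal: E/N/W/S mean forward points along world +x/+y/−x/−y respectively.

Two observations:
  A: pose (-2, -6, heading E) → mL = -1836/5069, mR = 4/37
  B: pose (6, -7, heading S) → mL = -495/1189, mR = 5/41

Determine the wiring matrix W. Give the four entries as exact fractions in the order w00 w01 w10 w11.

-1/2 -1 0 1/2

obs A: pose=(-2,-6,E) → sL=40/137, sR=8/37, mL=-1836/5069, mR=4/37
obs B: pose=(6,-7,S) → sL=10/29, sR=10/41, mL=-495/1189, mR=5/41
sensor matrix S = [[40/137, 8/37], [10/29, 10/41]]; det S = -20160/6027041
solve [mL_A; mL_B] = S·[w00; w01] and [mR_A; mR_B] = S·[w10; w11]:
  w00 = -1/2, w01 = -1, w10 = 0, w11 = 1/2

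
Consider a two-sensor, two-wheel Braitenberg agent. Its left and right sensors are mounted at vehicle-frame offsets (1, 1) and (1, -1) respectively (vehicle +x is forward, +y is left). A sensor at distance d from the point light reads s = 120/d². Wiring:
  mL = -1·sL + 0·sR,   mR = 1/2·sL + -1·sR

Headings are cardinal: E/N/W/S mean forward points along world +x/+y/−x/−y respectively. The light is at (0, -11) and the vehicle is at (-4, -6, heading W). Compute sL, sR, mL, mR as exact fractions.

left sensor world pos  = (-5, -7); dL² = 41
right sensor world pos = (-5, -5); dR² = 61
sL = 120/41 = 120/41
sR = 120/61 = 120/61
mL = -1·sL + 0·sR = -120/41
mR = 1/2·sL + -1·sR = -1260/2501

120/41 120/61 -120/41 -1260/2501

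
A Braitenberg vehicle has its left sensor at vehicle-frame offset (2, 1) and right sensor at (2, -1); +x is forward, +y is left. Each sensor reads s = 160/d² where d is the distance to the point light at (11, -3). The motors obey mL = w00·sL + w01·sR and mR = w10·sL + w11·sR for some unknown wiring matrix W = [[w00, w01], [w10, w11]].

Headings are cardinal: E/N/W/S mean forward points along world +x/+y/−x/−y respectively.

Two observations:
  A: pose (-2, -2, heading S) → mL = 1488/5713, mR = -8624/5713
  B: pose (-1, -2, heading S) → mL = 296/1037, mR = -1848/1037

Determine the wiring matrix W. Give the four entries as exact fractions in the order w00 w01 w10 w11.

-1/2 1 -1 -1/2

obs A: pose=(-2,-2,S) → sL=32/29, sR=160/197, mL=1488/5713, mR=-8624/5713
obs B: pose=(-1,-2,S) → sL=80/61, sR=16/17, mL=296/1037, mR=-1848/1037
sensor matrix S = [[32/29, 160/197], [80/61, 16/17]]; det S = -157696/5924381
solve [mL_A; mL_B] = S·[w00; w01] and [mR_A; mR_B] = S·[w10; w11]:
  w00 = -1/2, w01 = 1, w10 = -1, w11 = -1/2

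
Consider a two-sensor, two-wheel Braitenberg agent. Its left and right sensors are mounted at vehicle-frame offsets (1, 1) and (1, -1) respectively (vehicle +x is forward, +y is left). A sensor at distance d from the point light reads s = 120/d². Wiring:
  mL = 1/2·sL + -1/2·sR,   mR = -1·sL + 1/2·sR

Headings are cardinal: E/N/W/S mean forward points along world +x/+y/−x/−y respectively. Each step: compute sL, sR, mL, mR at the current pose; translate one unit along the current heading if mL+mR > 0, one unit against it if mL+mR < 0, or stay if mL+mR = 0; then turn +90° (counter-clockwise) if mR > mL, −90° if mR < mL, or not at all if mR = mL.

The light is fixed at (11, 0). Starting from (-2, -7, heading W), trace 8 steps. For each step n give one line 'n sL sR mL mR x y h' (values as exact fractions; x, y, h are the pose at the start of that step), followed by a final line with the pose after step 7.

0 6/13 15/29 -21/754 -153/754 -2 -7 W
1 24/41 120/157 -576/6437 -1308/6437 -1 -7 N
2 12/17 60/101 96/1717 -702/1717 -1 -8 E
3 8/15 120/277 208/4155 -1316/4155 -2 -8 S
4 6/13 15/29 -21/754 -153/754 -2 -7 W
5 24/41 120/157 -576/6437 -1308/6437 -1 -7 N
6 12/17 60/101 96/1717 -702/1717 -1 -8 E
7 8/15 120/277 208/4155 -1316/4155 -2 -8 S
final -2 -7 W

n=0: pose=(-2,-7,W); sL=6/13, sR=15/29; mL=-21/754, mR=-153/754; mL+mR=-3/13 → advance -1; mR−mL=-66/377 → turn -1·90°
n=1: pose=(-1,-7,N); sL=24/41, sR=120/157; mL=-576/6437, mR=-1308/6437; mL+mR=-12/41 → advance -1; mR−mL=-732/6437 → turn -1·90°
n=2: pose=(-1,-8,E); sL=12/17, sR=60/101; mL=96/1717, mR=-702/1717; mL+mR=-6/17 → advance -1; mR−mL=-798/1717 → turn -1·90°
n=3: pose=(-2,-8,S); sL=8/15, sR=120/277; mL=208/4155, mR=-1316/4155; mL+mR=-4/15 → advance -1; mR−mL=-508/1385 → turn -1·90°
n=4: pose=(-2,-7,W); sL=6/13, sR=15/29; mL=-21/754, mR=-153/754; mL+mR=-3/13 → advance -1; mR−mL=-66/377 → turn -1·90°
n=5: pose=(-1,-7,N); sL=24/41, sR=120/157; mL=-576/6437, mR=-1308/6437; mL+mR=-12/41 → advance -1; mR−mL=-732/6437 → turn -1·90°
n=6: pose=(-1,-8,E); sL=12/17, sR=60/101; mL=96/1717, mR=-702/1717; mL+mR=-6/17 → advance -1; mR−mL=-798/1717 → turn -1·90°
n=7: pose=(-2,-8,S); sL=8/15, sR=120/277; mL=208/4155, mR=-1316/4155; mL+mR=-4/15 → advance -1; mR−mL=-508/1385 → turn -1·90°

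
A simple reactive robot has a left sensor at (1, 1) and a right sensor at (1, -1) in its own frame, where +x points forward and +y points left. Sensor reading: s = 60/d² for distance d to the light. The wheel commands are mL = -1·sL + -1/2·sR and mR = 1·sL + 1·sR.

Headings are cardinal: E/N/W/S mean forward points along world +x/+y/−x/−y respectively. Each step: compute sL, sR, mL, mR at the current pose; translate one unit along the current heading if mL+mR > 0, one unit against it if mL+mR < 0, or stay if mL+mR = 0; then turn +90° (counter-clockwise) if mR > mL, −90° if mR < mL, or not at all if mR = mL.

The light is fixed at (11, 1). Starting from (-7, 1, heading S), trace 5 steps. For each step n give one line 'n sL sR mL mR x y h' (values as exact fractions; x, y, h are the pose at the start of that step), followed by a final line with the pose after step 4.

n=0: pose=(-7,1,S); sL=6/29, sR=30/181; mL=-1521/5249, mR=1956/5249; mL+mR=15/181 → advance +1; mR−mL=3477/5249 → turn +1·90°
n=1: pose=(-7,0,E); sL=60/289, sR=60/293; mL=-26250/84677, mR=34920/84677; mL+mR=30/293 → advance +1; mR−mL=61170/84677 → turn +1·90°
n=2: pose=(-6,0,N); sL=5/27, sR=15/64; mL=-1045/3456, mR=725/1728; mL+mR=15/128 → advance +1; mR−mL=2495/3456 → turn +1·90°
n=3: pose=(-6,1,W); sL=12/65, sR=12/65; mL=-18/65, mR=24/65; mL+mR=6/65 → advance +1; mR−mL=42/65 → turn +1·90°
n=4: pose=(-7,1,S); sL=6/29, sR=30/181; mL=-1521/5249, mR=1956/5249; mL+mR=15/181 → advance +1; mR−mL=3477/5249 → turn +1·90°

0 6/29 30/181 -1521/5249 1956/5249 -7 1 S
1 60/289 60/293 -26250/84677 34920/84677 -7 0 E
2 5/27 15/64 -1045/3456 725/1728 -6 0 N
3 12/65 12/65 -18/65 24/65 -6 1 W
4 6/29 30/181 -1521/5249 1956/5249 -7 1 S
final -7 0 E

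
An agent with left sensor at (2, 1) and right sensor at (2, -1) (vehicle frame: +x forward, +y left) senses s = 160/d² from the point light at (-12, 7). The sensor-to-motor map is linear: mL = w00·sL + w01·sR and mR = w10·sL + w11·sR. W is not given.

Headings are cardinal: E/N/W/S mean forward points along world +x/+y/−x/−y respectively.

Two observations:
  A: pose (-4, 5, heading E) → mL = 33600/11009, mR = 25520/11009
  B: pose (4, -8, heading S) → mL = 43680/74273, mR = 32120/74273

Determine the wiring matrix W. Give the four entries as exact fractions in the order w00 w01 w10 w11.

obs A: pose=(-4,5,E) → sL=160/101, sR=160/109, mL=33600/11009, mR=25520/11009
obs B: pose=(4,-8,S) → sL=80/289, sR=80/257, mL=43680/74273, mR=32120/74273
sensor matrix S = [[160/101, 160/109], [80/289, 80/257]]; det S = 70963200/817671457
solve [mL_A; mL_B] = S·[w00; w01] and [mR_A; mR_B] = S·[w10; w11]:
  w00 = 1, w01 = 1, w10 = 1, w11 = 1/2

1 1 1 1/2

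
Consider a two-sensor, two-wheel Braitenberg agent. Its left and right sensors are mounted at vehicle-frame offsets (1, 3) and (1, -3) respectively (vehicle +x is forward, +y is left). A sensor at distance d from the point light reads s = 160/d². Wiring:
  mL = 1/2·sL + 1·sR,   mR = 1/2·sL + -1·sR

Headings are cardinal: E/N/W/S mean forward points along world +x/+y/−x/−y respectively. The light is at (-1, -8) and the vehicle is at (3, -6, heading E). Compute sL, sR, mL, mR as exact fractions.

16/5 80/13 504/65 -296/65

left sensor world pos  = (4, -3); dL² = 50
right sensor world pos = (4, -9); dR² = 26
sL = 160/50 = 16/5
sR = 160/26 = 80/13
mL = 1/2·sL + 1·sR = 504/65
mR = 1/2·sL + -1·sR = -296/65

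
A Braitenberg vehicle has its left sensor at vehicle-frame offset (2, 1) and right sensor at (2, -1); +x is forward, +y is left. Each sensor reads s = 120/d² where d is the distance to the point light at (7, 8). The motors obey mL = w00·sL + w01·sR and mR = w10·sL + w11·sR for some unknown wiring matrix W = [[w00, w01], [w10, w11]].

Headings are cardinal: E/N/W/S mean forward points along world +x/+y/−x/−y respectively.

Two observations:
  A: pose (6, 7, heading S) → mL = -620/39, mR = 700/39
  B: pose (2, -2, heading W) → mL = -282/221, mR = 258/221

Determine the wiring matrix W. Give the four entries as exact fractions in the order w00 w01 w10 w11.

obs A: pose=(6,7,S) → sL=40/3, sR=120/13, mL=-620/39, mR=700/39
obs B: pose=(2,-2,W) → sL=12/17, sR=12/13, mL=-282/221, mR=258/221
sensor matrix S = [[40/3, 120/13], [12/17, 12/13]]; det S = 1280/221
solve [mL_A; mL_B] = S·[w00; w01] and [mR_A; mR_B] = S·[w10; w11]:
  w00 = -1/2, w01 = -1, w10 = 1, w11 = 1/2

-1/2 -1 1 1/2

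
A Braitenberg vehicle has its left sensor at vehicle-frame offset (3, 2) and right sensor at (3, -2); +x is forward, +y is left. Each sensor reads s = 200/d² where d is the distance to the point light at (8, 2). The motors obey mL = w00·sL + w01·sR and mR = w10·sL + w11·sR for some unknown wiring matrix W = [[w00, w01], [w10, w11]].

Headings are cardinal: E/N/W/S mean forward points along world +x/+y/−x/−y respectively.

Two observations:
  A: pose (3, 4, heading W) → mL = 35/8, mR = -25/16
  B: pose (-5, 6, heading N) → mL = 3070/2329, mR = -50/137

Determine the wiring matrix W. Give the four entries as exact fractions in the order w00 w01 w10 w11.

1 1/2 -1/2 0

obs A: pose=(3,4,W) → sL=25/8, sR=5/2, mL=35/8, mR=-25/16
obs B: pose=(-5,6,N) → sL=100/137, sR=20/17, mL=3070/2329, mR=-50/137
sensor matrix S = [[25/8, 5/2], [100/137, 20/17]]; det S = 8625/4658
solve [mL_A; mL_B] = S·[w00; w01] and [mR_A; mR_B] = S·[w10; w11]:
  w00 = 1, w01 = 1/2, w10 = -1/2, w11 = 0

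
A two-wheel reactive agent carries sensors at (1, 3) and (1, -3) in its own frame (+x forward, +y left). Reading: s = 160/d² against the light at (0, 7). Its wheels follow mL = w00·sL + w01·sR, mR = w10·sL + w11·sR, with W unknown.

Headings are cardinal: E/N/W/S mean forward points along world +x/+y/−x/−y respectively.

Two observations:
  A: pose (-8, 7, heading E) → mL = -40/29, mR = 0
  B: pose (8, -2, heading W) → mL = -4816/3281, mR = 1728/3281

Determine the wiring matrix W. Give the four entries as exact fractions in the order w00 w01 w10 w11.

1/2 -1 -1/2 1/2

obs A: pose=(-8,7,E) → sL=80/29, sR=80/29, mL=-40/29, mR=0
obs B: pose=(8,-2,W) → sL=160/193, sR=32/17, mL=-4816/3281, mR=1728/3281
sensor matrix S = [[80/29, 80/29], [160/193, 32/17]]; det S = 276480/95149
solve [mL_A; mL_B] = S·[w00; w01] and [mR_A; mR_B] = S·[w10; w11]:
  w00 = 1/2, w01 = -1, w10 = -1/2, w11 = 1/2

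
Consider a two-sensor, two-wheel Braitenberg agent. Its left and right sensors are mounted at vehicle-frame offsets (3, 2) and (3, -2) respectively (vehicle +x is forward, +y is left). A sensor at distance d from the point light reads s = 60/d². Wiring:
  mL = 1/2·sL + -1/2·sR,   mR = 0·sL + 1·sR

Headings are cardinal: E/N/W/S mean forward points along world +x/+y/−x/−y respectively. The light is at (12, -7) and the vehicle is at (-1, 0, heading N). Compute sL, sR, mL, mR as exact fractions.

12/65 60/221 -48/1105 60/221

left sensor world pos  = (-3, 3); dL² = 325
right sensor world pos = (1, 3); dR² = 221
sL = 60/325 = 12/65
sR = 60/221 = 60/221
mL = 1/2·sL + -1/2·sR = -48/1105
mR = 0·sL + 1·sR = 60/221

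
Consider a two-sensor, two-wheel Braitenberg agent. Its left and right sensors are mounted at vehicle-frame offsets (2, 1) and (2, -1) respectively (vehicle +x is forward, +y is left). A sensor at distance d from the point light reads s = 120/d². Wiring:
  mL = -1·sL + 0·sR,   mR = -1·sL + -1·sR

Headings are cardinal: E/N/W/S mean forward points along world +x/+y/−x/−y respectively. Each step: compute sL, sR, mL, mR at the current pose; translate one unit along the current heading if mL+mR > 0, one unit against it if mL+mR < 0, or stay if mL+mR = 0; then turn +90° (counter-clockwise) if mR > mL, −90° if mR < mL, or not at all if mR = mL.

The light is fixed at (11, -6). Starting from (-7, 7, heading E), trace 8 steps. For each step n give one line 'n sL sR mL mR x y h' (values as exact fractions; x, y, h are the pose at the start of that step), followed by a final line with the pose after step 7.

0 30/113 3/10 -30/113 -639/1130 -7 7 E
1 24/89 120/521 -24/89 -23184/46369 -8 7 S
2 12/61 20/111 -12/61 -2552/6771 -8 8 W
3 120/617 24/109 -120/617 -27888/67253 -7 8 N
4 30/113 3/10 -30/113 -639/1130 -7 7 E
5 24/89 120/521 -24/89 -23184/46369 -8 7 S
6 12/61 20/111 -12/61 -2552/6771 -8 8 W
7 120/617 24/109 -120/617 -27888/67253 -7 8 N
final -7 7 E

n=0: pose=(-7,7,E); sL=30/113, sR=3/10; mL=-30/113, mR=-639/1130; mL+mR=-939/1130 → advance -1; mR−mL=-3/10 → turn -1·90°
n=1: pose=(-8,7,S); sL=24/89, sR=120/521; mL=-24/89, mR=-23184/46369; mL+mR=-35688/46369 → advance -1; mR−mL=-120/521 → turn -1·90°
n=2: pose=(-8,8,W); sL=12/61, sR=20/111; mL=-12/61, mR=-2552/6771; mL+mR=-3884/6771 → advance -1; mR−mL=-20/111 → turn -1·90°
n=3: pose=(-7,8,N); sL=120/617, sR=24/109; mL=-120/617, mR=-27888/67253; mL+mR=-40968/67253 → advance -1; mR−mL=-24/109 → turn -1·90°
n=4: pose=(-7,7,E); sL=30/113, sR=3/10; mL=-30/113, mR=-639/1130; mL+mR=-939/1130 → advance -1; mR−mL=-3/10 → turn -1·90°
n=5: pose=(-8,7,S); sL=24/89, sR=120/521; mL=-24/89, mR=-23184/46369; mL+mR=-35688/46369 → advance -1; mR−mL=-120/521 → turn -1·90°
n=6: pose=(-8,8,W); sL=12/61, sR=20/111; mL=-12/61, mR=-2552/6771; mL+mR=-3884/6771 → advance -1; mR−mL=-20/111 → turn -1·90°
n=7: pose=(-7,8,N); sL=120/617, sR=24/109; mL=-120/617, mR=-27888/67253; mL+mR=-40968/67253 → advance -1; mR−mL=-24/109 → turn -1·90°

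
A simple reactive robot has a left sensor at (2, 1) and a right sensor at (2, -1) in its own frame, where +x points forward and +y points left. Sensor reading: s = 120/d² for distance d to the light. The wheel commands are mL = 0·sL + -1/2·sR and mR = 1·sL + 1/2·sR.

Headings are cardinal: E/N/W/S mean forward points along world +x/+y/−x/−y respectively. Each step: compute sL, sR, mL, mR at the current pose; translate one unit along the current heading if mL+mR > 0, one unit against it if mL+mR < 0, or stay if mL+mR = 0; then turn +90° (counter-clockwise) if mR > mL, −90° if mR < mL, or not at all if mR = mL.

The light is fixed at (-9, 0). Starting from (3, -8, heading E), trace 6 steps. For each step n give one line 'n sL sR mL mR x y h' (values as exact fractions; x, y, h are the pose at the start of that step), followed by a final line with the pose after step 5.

n=0: pose=(3,-8,E); sL=24/49, sR=120/277; mL=-60/277, mR=9588/13573; mL+mR=24/49 → advance +1; mR−mL=12528/13573 → turn +1·90°
n=1: pose=(4,-8,N); sL=2/3, sR=15/29; mL=-15/58, mR=161/174; mL+mR=2/3 → advance +1; mR−mL=103/87 → turn +1·90°
n=2: pose=(4,-7,W); sL=24/37, sR=120/157; mL=-60/157, mR=5988/5809; mL+mR=24/37 → advance +1; mR−mL=8208/5809 → turn +1·90°
n=3: pose=(3,-7,S); sL=12/25, sR=60/101; mL=-30/101, mR=1962/2525; mL+mR=12/25 → advance +1; mR−mL=2712/2525 → turn +1·90°
n=4: pose=(3,-8,E); sL=24/49, sR=120/277; mL=-60/277, mR=9588/13573; mL+mR=24/49 → advance +1; mR−mL=12528/13573 → turn +1·90°
n=5: pose=(4,-8,N); sL=2/3, sR=15/29; mL=-15/58, mR=161/174; mL+mR=2/3 → advance +1; mR−mL=103/87 → turn +1·90°

0 24/49 120/277 -60/277 9588/13573 3 -8 E
1 2/3 15/29 -15/58 161/174 4 -8 N
2 24/37 120/157 -60/157 5988/5809 4 -7 W
3 12/25 60/101 -30/101 1962/2525 3 -7 S
4 24/49 120/277 -60/277 9588/13573 3 -8 E
5 2/3 15/29 -15/58 161/174 4 -8 N
final 4 -7 W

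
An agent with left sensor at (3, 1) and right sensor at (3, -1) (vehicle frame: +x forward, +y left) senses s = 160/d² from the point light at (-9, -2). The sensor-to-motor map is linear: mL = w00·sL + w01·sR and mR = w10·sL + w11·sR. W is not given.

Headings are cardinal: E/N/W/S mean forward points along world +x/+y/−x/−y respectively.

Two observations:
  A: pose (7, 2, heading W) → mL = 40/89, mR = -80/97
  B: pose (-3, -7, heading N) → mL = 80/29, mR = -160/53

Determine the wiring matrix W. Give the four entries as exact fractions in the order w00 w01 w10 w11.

obs A: pose=(7,2,W) → sL=80/89, sR=80/97, mL=40/89, mR=-80/97
obs B: pose=(-3,-7,N) → sL=160/29, sR=160/53, mL=80/29, mR=-160/53
sensor matrix S = [[80/89, 80/97], [160/29, 160/53]]; det S = -24371200/13268921
solve [mL_A; mL_B] = S·[w00; w01] and [mR_A; mR_B] = S·[w10; w11]:
  w00 = 1/2, w01 = 0, w10 = 0, w11 = -1

1/2 0 0 -1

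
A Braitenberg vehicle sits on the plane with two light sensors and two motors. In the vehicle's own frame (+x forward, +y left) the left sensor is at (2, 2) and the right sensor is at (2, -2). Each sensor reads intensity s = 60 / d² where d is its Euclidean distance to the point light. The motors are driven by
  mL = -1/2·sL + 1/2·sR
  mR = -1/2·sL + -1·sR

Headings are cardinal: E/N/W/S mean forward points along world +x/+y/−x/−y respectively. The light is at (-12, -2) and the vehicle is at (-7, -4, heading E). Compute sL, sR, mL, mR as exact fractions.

60/49 12/13 -96/637 -978/637

left sensor world pos  = (-5, -2); dL² = 49
right sensor world pos = (-5, -6); dR² = 65
sL = 60/49 = 60/49
sR = 60/65 = 12/13
mL = -1/2·sL + 1/2·sR = -96/637
mR = -1/2·sL + -1·sR = -978/637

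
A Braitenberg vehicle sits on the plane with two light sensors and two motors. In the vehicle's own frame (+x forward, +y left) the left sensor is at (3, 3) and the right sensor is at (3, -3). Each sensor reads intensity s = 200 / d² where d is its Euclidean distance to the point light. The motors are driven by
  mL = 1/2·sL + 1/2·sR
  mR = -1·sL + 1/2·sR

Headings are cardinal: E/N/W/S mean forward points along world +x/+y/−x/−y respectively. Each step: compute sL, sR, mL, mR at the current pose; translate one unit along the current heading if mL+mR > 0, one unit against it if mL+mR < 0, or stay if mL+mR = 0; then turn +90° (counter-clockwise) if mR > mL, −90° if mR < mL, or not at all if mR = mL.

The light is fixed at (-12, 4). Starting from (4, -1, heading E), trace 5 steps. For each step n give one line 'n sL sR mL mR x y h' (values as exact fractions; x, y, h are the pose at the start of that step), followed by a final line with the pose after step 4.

n=0: pose=(4,-1,E); sL=40/73, sR=8/17; mL=632/1241, mR=-388/1241; mL+mR=244/1241 → advance +1; mR−mL=-60/73 → turn -1·90°
n=1: pose=(5,-1,S); sL=25/58, sR=10/13; mL=905/1508, mR=-35/754; mL+mR=835/1508 → advance +1; mR−mL=-75/116 → turn -1·90°
n=2: pose=(5,-2,W); sL=200/277, sR=40/41; mL=9640/11357, mR=-2660/11357; mL+mR=6980/11357 → advance +1; mR−mL=-300/277 → turn -1·90°
n=3: pose=(4,-2,N); sL=100/89, sR=20/37; mL=2740/3293, mR=-2810/3293; mL+mR=-70/3293 → advance -1; mR−mL=-150/89 → turn -1·90°
n=4: pose=(4,-3,E); sL=200/377, sR=200/461; mL=83800/173797, mR=-54500/173797; mL+mR=29300/173797 → advance +1; mR−mL=-300/377 → turn -1·90°

0 40/73 8/17 632/1241 -388/1241 4 -1 E
1 25/58 10/13 905/1508 -35/754 5 -1 S
2 200/277 40/41 9640/11357 -2660/11357 5 -2 W
3 100/89 20/37 2740/3293 -2810/3293 4 -2 N
4 200/377 200/461 83800/173797 -54500/173797 4 -3 E
final 5 -3 S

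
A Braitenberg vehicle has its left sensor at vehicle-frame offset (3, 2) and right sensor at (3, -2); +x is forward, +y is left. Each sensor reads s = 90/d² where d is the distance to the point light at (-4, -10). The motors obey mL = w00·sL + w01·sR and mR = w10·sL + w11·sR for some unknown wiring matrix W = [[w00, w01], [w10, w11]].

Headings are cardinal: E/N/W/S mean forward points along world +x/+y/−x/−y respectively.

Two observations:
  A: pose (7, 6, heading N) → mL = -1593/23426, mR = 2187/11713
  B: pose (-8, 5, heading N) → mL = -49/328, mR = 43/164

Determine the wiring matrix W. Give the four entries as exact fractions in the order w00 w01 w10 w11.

obs A: pose=(7,6,N) → sL=45/221, sR=9/53, mL=-1593/23426, mR=2187/11713
obs B: pose=(-8,5,N) → sL=1/4, sR=45/164, mL=-49/328, mR=43/164
sensor matrix S = [[45/221, 9/53], [1/4, 45/164]]; det S = 6444/480233
solve [mL_A; mL_B] = S·[w00; w01] and [mR_A; mR_B] = S·[w10; w11]:
  w00 = 1/2, w01 = -1, w10 = 1/2, w11 = 1/2

1/2 -1 1/2 1/2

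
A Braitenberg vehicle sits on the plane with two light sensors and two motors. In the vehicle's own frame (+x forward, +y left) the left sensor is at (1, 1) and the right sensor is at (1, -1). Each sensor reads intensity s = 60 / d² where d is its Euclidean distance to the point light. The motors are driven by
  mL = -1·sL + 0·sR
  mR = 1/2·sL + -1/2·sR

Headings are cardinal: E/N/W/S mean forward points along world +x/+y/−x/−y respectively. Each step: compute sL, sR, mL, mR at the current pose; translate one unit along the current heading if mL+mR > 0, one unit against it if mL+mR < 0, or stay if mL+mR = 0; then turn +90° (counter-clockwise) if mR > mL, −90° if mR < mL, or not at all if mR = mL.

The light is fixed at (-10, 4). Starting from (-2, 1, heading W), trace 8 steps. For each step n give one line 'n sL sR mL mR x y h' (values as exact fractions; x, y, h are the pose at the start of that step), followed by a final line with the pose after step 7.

n=0: pose=(-2,1,W); sL=12/13, sR=60/53; mL=-12/13, mR=-72/689; mL+mR=-708/689 → advance -1; mR−mL=564/689 → turn +1·90°
n=1: pose=(-1,1,S); sL=15/29, sR=3/4; mL=-15/29, mR=-27/232; mL+mR=-147/232 → advance -1; mR−mL=93/232 → turn +1·90°
n=2: pose=(-1,2,E); sL=60/101, sR=60/109; mL=-60/101, mR=240/11009; mL+mR=-6300/11009 → advance -1; mR−mL=6780/11009 → turn +1·90°
n=3: pose=(-2,2,N); sL=6/5, sR=30/41; mL=-6/5, mR=48/205; mL+mR=-198/205 → advance -1; mR−mL=294/205 → turn +1·90°
n=4: pose=(-2,1,W); sL=12/13, sR=60/53; mL=-12/13, mR=-72/689; mL+mR=-708/689 → advance -1; mR−mL=564/689 → turn +1·90°
n=5: pose=(-1,1,S); sL=15/29, sR=3/4; mL=-15/29, mR=-27/232; mL+mR=-147/232 → advance -1; mR−mL=93/232 → turn +1·90°
n=6: pose=(-1,2,E); sL=60/101, sR=60/109; mL=-60/101, mR=240/11009; mL+mR=-6300/11009 → advance -1; mR−mL=6780/11009 → turn +1·90°
n=7: pose=(-2,2,N); sL=6/5, sR=30/41; mL=-6/5, mR=48/205; mL+mR=-198/205 → advance -1; mR−mL=294/205 → turn +1·90°

0 12/13 60/53 -12/13 -72/689 -2 1 W
1 15/29 3/4 -15/29 -27/232 -1 1 S
2 60/101 60/109 -60/101 240/11009 -1 2 E
3 6/5 30/41 -6/5 48/205 -2 2 N
4 12/13 60/53 -12/13 -72/689 -2 1 W
5 15/29 3/4 -15/29 -27/232 -1 1 S
6 60/101 60/109 -60/101 240/11009 -1 2 E
7 6/5 30/41 -6/5 48/205 -2 2 N
final -2 1 W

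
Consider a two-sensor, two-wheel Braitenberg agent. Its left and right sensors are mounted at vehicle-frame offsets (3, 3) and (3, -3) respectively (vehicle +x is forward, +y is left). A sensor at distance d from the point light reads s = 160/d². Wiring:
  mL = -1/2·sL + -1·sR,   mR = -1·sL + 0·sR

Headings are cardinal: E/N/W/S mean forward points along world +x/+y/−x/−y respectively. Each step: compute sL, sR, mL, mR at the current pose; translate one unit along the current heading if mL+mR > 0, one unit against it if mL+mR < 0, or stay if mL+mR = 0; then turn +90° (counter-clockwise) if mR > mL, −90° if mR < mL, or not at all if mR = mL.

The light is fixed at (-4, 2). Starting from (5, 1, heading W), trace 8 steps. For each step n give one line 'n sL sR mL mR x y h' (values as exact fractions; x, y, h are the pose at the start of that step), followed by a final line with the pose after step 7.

n=0: pose=(5,1,W); sL=40/13, sR=4; mL=-72/13, mR=-40/13; mL+mR=-112/13 → advance -1; mR−mL=32/13 → turn +1·90°
n=1: pose=(6,1,S); sL=32/37, sR=32/13; mL=-1392/481, mR=-32/37; mL+mR=-1808/481 → advance -1; mR−mL=976/481 → turn +1·90°
n=2: pose=(6,2,E); sL=80/89, sR=80/89; mL=-120/89, mR=-80/89; mL+mR=-200/89 → advance -1; mR−mL=40/89 → turn +1·90°
n=3: pose=(5,2,N); sL=32/9, sR=160/153; mL=-48/17, mR=-32/9; mL+mR=-976/153 → advance -1; mR−mL=-112/153 → turn -1·90°
n=4: pose=(5,1,E); sL=40/37, sR=1; mL=-57/37, mR=-40/37; mL+mR=-97/37 → advance -1; mR−mL=17/37 → turn +1·90°
n=5: pose=(4,1,N); sL=160/29, sR=32/25; mL=-2928/725, mR=-160/29; mL+mR=-6928/725 → advance -1; mR−mL=-1072/725 → turn -1·90°
n=6: pose=(4,0,E); sL=80/61, sR=80/73; mL=-7800/4453, mR=-80/61; mL+mR=-13640/4453 → advance -1; mR−mL=1960/4453 → turn +1·90°
n=7: pose=(3,0,N); sL=160/17, sR=160/101; mL=-10800/1717, mR=-160/17; mL+mR=-26960/1717 → advance -1; mR−mL=-5360/1717 → turn -1·90°

0 40/13 4 -72/13 -40/13 5 1 W
1 32/37 32/13 -1392/481 -32/37 6 1 S
2 80/89 80/89 -120/89 -80/89 6 2 E
3 32/9 160/153 -48/17 -32/9 5 2 N
4 40/37 1 -57/37 -40/37 5 1 E
5 160/29 32/25 -2928/725 -160/29 4 1 N
6 80/61 80/73 -7800/4453 -80/61 4 0 E
7 160/17 160/101 -10800/1717 -160/17 3 0 N
final 3 -1 E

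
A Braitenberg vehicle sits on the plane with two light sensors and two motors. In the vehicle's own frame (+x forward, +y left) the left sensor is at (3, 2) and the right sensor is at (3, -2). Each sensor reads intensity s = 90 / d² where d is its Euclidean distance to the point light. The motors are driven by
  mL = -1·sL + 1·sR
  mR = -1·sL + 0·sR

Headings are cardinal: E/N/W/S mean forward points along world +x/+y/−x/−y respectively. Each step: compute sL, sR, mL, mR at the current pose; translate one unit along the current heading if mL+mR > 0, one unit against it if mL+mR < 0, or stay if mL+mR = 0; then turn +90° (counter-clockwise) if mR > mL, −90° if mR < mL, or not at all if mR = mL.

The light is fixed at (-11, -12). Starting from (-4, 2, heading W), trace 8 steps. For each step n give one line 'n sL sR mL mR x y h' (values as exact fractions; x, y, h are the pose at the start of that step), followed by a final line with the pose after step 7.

n=0: pose=(-4,2,W); sL=9/16, sR=45/136; mL=-63/272, mR=-9/16; mL+mR=-27/34 → advance -1; mR−mL=-45/136 → turn -1·90°
n=1: pose=(-3,2,N); sL=18/65, sR=90/389; mL=-1152/25285, mR=-18/65; mL+mR=-8154/25285 → advance -1; mR−mL=-90/389 → turn -1·90°
n=2: pose=(-3,1,E); sL=45/173, sR=45/121; mL=2340/20933, mR=-45/173; mL+mR=-3105/20933 → advance -1; mR−mL=-45/121 → turn -1·90°
n=3: pose=(-4,1,S); sL=90/181, sR=18/25; mL=1008/4525, mR=-90/181; mL+mR=-1242/4525 → advance -1; mR−mL=-18/25 → turn -1·90°
n=4: pose=(-4,2,W); sL=9/16, sR=45/136; mL=-63/272, mR=-9/16; mL+mR=-27/34 → advance -1; mR−mL=-45/136 → turn -1·90°
n=5: pose=(-3,2,N); sL=18/65, sR=90/389; mL=-1152/25285, mR=-18/65; mL+mR=-8154/25285 → advance -1; mR−mL=-90/389 → turn -1·90°
n=6: pose=(-3,1,E); sL=45/173, sR=45/121; mL=2340/20933, mR=-45/173; mL+mR=-3105/20933 → advance -1; mR−mL=-45/121 → turn -1·90°
n=7: pose=(-4,1,S); sL=90/181, sR=18/25; mL=1008/4525, mR=-90/181; mL+mR=-1242/4525 → advance -1; mR−mL=-18/25 → turn -1·90°

0 9/16 45/136 -63/272 -9/16 -4 2 W
1 18/65 90/389 -1152/25285 -18/65 -3 2 N
2 45/173 45/121 2340/20933 -45/173 -3 1 E
3 90/181 18/25 1008/4525 -90/181 -4 1 S
4 9/16 45/136 -63/272 -9/16 -4 2 W
5 18/65 90/389 -1152/25285 -18/65 -3 2 N
6 45/173 45/121 2340/20933 -45/173 -3 1 E
7 90/181 18/25 1008/4525 -90/181 -4 1 S
final -4 2 W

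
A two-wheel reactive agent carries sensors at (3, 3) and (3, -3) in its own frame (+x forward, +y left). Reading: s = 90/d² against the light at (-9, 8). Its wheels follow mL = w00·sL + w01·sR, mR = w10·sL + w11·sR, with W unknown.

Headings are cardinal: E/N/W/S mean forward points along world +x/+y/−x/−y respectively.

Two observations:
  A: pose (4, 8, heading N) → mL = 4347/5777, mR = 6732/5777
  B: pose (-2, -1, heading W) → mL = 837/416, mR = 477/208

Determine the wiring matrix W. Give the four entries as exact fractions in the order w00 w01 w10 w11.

1/2 1 1 1

obs A: pose=(4,8,N) → sL=90/109, sR=18/53, mL=4347/5777, mR=6732/5777
obs B: pose=(-2,-1,W) → sL=9/16, sR=45/26, mL=837/416, mR=477/208
sensor matrix S = [[90/109, 18/53], [9/16, 45/26]]; det S = 743823/600808
solve [mL_A; mL_B] = S·[w00; w01] and [mR_A; mR_B] = S·[w10; w11]:
  w00 = 1/2, w01 = 1, w10 = 1, w11 = 1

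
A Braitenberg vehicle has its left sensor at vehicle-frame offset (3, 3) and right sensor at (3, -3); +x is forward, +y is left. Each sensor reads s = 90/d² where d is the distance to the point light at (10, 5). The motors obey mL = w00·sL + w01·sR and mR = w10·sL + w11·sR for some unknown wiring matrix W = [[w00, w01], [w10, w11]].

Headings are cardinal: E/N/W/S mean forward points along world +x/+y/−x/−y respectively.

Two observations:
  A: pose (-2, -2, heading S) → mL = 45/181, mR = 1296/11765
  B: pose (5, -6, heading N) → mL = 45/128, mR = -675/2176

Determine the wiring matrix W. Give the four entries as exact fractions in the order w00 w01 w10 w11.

obs A: pose=(-2,-2,S) → sL=90/181, sR=18/65, mL=45/181, mR=1296/11765
obs B: pose=(5,-6,N) → sL=45/64, sR=45/34, mL=45/128, mR=-675/2176
sensor matrix S = [[90/181, 18/65], [45/64, 45/34]]; det S = 593163/1280032
solve [mL_A; mL_B] = S·[w00; w01] and [mR_A; mR_B] = S·[w10; w11]:
  w00 = 1/2, w01 = 0, w10 = 1/2, w11 = -1/2

1/2 0 1/2 -1/2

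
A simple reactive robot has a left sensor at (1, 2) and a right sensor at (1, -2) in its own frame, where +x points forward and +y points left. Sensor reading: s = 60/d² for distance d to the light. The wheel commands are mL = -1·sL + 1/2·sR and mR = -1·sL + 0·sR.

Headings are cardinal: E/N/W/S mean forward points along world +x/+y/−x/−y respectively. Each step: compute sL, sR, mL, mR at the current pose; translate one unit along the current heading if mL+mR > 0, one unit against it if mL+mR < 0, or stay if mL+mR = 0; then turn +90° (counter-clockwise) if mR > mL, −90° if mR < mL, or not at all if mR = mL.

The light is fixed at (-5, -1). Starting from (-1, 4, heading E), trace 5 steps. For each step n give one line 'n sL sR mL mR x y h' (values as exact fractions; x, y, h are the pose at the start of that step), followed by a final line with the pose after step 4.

n=0: pose=(-1,4,E); sL=30/37, sR=30/17; mL=45/629, mR=-30/37; mL+mR=-465/629 → advance -1; mR−mL=-15/17 → turn -1·90°
n=1: pose=(-2,4,S); sL=60/41, sR=60/17; mL=210/697, mR=-60/41; mL+mR=-810/697 → advance -1; mR−mL=-30/17 → turn -1·90°
n=2: pose=(-2,5,W); sL=3, sR=15/17; mL=-87/34, mR=-3; mL+mR=-189/34 → advance -1; mR−mL=-15/34 → turn -1·90°
n=3: pose=(-1,5,N); sL=60/53, sR=12/17; mL=-702/901, mR=-60/53; mL+mR=-1722/901 → advance -1; mR−mL=-6/17 → turn -1·90°
n=4: pose=(-1,4,E); sL=30/37, sR=30/17; mL=45/629, mR=-30/37; mL+mR=-465/629 → advance -1; mR−mL=-15/17 → turn -1·90°

0 30/37 30/17 45/629 -30/37 -1 4 E
1 60/41 60/17 210/697 -60/41 -2 4 S
2 3 15/17 -87/34 -3 -2 5 W
3 60/53 12/17 -702/901 -60/53 -1 5 N
4 30/37 30/17 45/629 -30/37 -1 4 E
final -2 4 S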